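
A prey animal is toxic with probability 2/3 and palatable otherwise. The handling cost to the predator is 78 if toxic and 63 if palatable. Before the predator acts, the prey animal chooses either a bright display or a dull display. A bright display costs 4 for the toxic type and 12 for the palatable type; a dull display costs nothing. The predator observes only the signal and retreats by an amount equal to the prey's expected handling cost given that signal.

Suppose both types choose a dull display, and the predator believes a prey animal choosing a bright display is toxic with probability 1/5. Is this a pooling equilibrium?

At the pooled signal (dull display) the predator holds the prior 2/3 and pays 2/3·78 + 1/3·63 = 73. Off-path (bright display) belief 1/5 gives 1/5·78 + 4/5·63 = 66.
Toxic: dull display gives 73 − 0 = 73; bright display gives 66 − 4 = 62. Stays. ✓
Palatable: dull display gives 73 − 0 = 73; bright display gives 66 − 12 = 54. Stays. ✓

Yes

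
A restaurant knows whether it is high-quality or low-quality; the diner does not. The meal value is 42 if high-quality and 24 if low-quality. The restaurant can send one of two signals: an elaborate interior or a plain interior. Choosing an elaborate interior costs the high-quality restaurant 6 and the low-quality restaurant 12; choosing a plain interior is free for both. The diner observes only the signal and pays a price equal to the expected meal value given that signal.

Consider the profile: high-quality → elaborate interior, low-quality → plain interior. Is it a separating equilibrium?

No

If types separate, elaborate interior earns payment 42 and plain interior earns 24.
High-quality: elaborate interior gives 42 − 6 = 36; plain interior gives 24 − 0 = 24. No deviation. ✓
Low-quality: plain interior gives 24 − 0 = 24; elaborate interior gives 42 − 12 = 30. Would deviate. ✗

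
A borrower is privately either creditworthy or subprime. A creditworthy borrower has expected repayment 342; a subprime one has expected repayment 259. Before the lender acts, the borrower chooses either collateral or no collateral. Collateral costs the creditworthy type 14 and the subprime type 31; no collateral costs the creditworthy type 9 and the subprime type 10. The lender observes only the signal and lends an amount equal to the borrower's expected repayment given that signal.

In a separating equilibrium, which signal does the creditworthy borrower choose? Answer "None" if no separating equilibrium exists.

None

Try creditworthy → collateral, subprime → no collateral:
  Under separation the lender infers type exactly: collateral → creditworthy (pays 342), no collateral → subprime (pays 259).
  Creditworthy: collateral gives 342 − 14 = 328; no collateral gives 259 − 9 = 250. No deviation. ✓
  Subprime: no collateral gives 259 − 10 = 249; collateral gives 342 − 31 = 311. Would deviate. ✗
Try creditworthy → no collateral, subprime → collateral:
  Under separation the lender infers type exactly: no collateral → creditworthy (pays 342), collateral → subprime (pays 259).
  Creditworthy: no collateral gives 342 − 9 = 333; collateral gives 259 − 14 = 245. No deviation. ✓
  Subprime: collateral gives 259 − 31 = 228; no collateral gives 342 − 10 = 332. Would deviate. ✗
Neither assignment is incentive-compatible.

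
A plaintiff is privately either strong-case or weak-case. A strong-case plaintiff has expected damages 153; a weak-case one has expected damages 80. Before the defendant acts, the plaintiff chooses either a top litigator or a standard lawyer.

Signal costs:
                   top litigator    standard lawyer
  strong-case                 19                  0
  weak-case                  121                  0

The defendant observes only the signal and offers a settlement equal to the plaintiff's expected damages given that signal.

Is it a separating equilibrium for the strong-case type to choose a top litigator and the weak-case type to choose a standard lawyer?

Under separation the defendant infers type exactly: top litigator → strong-case (pays 153), standard lawyer → weak-case (pays 80).
Strong-case: top litigator gives 153 − 19 = 134; standard lawyer gives 80 − 0 = 80. No deviation. ✓
Weak-case: standard lawyer gives 80 − 0 = 80; top litigator gives 153 − 121 = 32. No deviation. ✓
Both incentive constraints hold.

Yes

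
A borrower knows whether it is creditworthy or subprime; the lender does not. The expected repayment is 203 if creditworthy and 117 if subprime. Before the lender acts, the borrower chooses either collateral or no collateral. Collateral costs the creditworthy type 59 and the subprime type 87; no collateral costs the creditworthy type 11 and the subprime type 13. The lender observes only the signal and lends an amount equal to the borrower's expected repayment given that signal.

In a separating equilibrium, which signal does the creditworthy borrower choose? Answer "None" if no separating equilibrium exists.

Try creditworthy → collateral, subprime → no collateral:
  If types separate, collateral earns payment 203 and no collateral earns 117.
  Creditworthy: collateral gives 203 − 59 = 144; no collateral gives 117 − 11 = 106. No deviation. ✓
  Subprime: no collateral gives 117 − 13 = 104; collateral gives 203 − 87 = 116. Would deviate. ✗
Try creditworthy → no collateral, subprime → collateral:
  If types separate, no collateral earns payment 203 and collateral earns 117.
  Creditworthy: no collateral gives 203 − 11 = 192; collateral gives 117 − 59 = 58. No deviation. ✓
  Subprime: collateral gives 117 − 87 = 30; no collateral gives 203 − 13 = 190. Would deviate. ✗
Neither assignment is incentive-compatible.

None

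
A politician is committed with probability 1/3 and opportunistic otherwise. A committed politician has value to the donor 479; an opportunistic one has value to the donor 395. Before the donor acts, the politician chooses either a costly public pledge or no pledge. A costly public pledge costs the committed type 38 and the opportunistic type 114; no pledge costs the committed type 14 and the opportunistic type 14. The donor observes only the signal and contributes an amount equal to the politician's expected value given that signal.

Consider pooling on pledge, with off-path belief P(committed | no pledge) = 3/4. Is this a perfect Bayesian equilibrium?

No

At the pooled signal (pledge) the donor holds the prior 1/3 and pays 1/3·479 + 2/3·395 = 423. Off-path (no pledge) belief 3/4 gives 3/4·479 + 1/4·395 = 458.
Committed: pledge gives 423 − 38 = 385; no pledge gives 458 − 14 = 444. Deviates. ✗
Opportunistic: pledge gives 423 − 114 = 309; no pledge gives 458 − 14 = 444. Deviates. ✗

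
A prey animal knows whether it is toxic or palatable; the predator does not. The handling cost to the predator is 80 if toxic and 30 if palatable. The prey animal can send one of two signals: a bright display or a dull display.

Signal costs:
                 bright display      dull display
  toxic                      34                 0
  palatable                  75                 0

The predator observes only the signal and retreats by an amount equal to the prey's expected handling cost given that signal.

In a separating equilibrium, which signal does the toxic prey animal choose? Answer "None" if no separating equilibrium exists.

bright display

Try toxic → bright display, palatable → dull display:
  If types separate, bright display earns payment 80 and dull display earns 30.
  Toxic: bright display gives 80 − 34 = 46; dull display gives 30 − 0 = 30. No deviation. ✓
  Palatable: dull display gives 30 − 0 = 30; bright display gives 80 − 75 = 5. No deviation. ✓
Both hold — the toxic type sends bright display.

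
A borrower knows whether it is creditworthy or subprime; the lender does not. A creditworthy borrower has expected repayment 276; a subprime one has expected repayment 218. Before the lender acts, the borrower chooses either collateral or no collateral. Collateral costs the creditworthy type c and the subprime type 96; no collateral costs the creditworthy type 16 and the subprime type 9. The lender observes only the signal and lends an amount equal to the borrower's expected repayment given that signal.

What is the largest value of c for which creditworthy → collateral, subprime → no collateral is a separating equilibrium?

Under separation: collateral → creditworthy (pays 276); no collateral → subprime (pays 218).
Subprime: 218 − 9 = 209 ≥ 276 − 96 = 180. Holds regardless of c. ✓
Creditworthy: 276 − c ≥ 218 − 16, so c ≤ 276 − 202 = 74.

74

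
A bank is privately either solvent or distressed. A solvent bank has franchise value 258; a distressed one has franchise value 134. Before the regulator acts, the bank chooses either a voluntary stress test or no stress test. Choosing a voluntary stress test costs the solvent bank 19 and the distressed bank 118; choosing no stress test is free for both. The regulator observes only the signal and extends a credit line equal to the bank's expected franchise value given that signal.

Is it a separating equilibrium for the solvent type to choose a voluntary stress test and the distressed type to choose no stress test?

No

Under separation the regulator infers type exactly: stress test → solvent (pays 258), no stress test → distressed (pays 134).
Solvent: stress test gives 258 − 19 = 239; no stress test gives 134 − 0 = 134. No deviation. ✓
Distressed: no stress test gives 134 − 0 = 134; stress test gives 258 − 118 = 140. Would deviate. ✗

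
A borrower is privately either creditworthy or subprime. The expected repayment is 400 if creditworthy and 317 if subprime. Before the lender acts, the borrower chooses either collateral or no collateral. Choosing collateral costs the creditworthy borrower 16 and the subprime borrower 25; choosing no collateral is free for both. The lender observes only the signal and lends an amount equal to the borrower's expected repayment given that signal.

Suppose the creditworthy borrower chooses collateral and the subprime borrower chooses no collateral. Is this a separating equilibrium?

No

Under separation the lender infers type exactly: collateral → creditworthy (pays 400), no collateral → subprime (pays 317).
Creditworthy: collateral gives 400 − 16 = 384; no collateral gives 317 − 0 = 317. No deviation. ✓
Subprime: no collateral gives 317 − 0 = 317; collateral gives 400 − 25 = 375. Would deviate. ✗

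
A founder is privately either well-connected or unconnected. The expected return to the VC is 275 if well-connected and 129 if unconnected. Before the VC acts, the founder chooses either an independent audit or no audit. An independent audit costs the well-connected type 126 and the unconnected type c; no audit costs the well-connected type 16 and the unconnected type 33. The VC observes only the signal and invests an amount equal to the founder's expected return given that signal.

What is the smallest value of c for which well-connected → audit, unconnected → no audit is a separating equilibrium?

179

Under separation: audit → well-connected (pays 275); no audit → unconnected (pays 129).
Well-connected: 275 − 126 = 149 ≥ 129 − 16 = 113. Holds regardless of c. ✓
Unconnected: 129 − 33 ≥ 275 − c, so c ≥ 275 − 96 = 179.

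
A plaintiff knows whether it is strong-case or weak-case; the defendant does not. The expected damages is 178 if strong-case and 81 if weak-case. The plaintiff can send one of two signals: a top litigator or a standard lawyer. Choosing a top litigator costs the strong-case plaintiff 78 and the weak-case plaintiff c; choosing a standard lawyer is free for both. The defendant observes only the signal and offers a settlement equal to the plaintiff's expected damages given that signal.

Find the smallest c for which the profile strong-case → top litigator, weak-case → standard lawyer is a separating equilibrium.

Under separation: top litigator → strong-case (pays 178); standard lawyer → weak-case (pays 81).
Strong-case: 178 − 78 = 100 ≥ 81 − 0 = 81. Holds regardless of c. ✓
Weak-case: 81 − 0 ≥ 178 − c, so c ≥ 178 − 81 = 97.

97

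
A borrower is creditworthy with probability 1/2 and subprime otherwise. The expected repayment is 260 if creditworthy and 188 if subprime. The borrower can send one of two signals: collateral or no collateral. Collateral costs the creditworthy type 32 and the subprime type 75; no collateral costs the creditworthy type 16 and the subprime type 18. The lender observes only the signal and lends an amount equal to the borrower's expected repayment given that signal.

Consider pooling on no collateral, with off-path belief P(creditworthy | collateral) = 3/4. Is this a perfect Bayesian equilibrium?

At the pooled signal (no collateral) the lender holds the prior 1/2 and pays 1/2·260 + 1/2·188 = 224. Off-path (collateral) belief 3/4 gives 3/4·260 + 1/4·188 = 242.
Creditworthy: no collateral gives 224 − 16 = 208; collateral gives 242 − 32 = 210. Deviates. ✗
Subprime: no collateral gives 224 − 18 = 206; collateral gives 242 − 75 = 167. Stays. ✓

No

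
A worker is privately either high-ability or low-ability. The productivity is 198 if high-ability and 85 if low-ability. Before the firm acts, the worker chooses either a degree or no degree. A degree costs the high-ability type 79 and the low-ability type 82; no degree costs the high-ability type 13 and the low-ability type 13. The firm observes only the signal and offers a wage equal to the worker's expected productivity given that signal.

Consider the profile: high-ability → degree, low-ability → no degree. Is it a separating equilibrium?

No

If types separate, degree earns payment 198 and no degree earns 85.
High-ability: degree gives 198 − 79 = 119; no degree gives 85 − 13 = 72. No deviation. ✓
Low-ability: no degree gives 85 − 13 = 72; degree gives 198 − 82 = 116. Would deviate. ✗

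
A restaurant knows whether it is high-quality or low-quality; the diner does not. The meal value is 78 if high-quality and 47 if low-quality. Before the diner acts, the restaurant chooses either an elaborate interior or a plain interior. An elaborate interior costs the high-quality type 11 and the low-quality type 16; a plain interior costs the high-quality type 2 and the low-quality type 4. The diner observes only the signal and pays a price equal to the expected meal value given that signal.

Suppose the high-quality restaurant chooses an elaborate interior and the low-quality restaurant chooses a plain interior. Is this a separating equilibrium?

No

Under separation the diner infers type exactly: elaborate interior → high-quality (pays 78), plain interior → low-quality (pays 47).
High-quality: elaborate interior gives 78 − 11 = 67; plain interior gives 47 − 2 = 45. No deviation. ✓
Low-quality: plain interior gives 47 − 4 = 43; elaborate interior gives 78 − 16 = 62. Would deviate. ✗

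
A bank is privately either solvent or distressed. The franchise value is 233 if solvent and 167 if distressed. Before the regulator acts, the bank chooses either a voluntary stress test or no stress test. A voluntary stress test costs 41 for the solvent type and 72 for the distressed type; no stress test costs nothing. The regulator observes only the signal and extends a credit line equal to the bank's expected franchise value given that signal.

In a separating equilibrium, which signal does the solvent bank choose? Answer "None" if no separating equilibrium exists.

stress test

Try solvent → stress test, distressed → no stress test:
  If types separate, stress test earns payment 233 and no stress test earns 167.
  Solvent: stress test gives 233 − 41 = 192; no stress test gives 167 − 0 = 167. No deviation. ✓
  Distressed: no stress test gives 167 − 0 = 167; stress test gives 233 − 72 = 161. No deviation. ✓
Both hold — the solvent type sends stress test.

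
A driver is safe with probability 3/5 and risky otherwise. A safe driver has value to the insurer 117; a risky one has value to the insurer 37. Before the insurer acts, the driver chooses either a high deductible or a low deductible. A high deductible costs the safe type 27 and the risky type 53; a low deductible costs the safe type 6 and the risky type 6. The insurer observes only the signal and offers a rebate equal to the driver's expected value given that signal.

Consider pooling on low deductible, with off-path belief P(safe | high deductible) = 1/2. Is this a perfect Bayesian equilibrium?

Yes

On the equilibrium path (low deductible) the insurer holds the prior 3/5 and pays 3/5·117 + 2/5·37 = 85. Off-path (high deductible) belief 1/2 gives 1/2·117 + 1/2·37 = 77.
Safe: low deductible gives 85 − 6 = 79; high deductible gives 77 − 27 = 50. Stays. ✓
Risky: low deductible gives 85 − 6 = 79; high deductible gives 77 − 53 = 24. Stays. ✓
Beliefs are Bayes-consistent on-path and both types best-respond.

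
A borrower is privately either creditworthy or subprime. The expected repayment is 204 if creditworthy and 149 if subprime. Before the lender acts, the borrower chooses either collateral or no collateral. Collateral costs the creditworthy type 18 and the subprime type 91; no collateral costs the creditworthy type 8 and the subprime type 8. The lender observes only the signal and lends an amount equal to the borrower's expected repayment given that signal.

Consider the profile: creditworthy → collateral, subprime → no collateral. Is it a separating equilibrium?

If types separate, collateral earns payment 204 and no collateral earns 149.
Creditworthy: collateral gives 204 − 18 = 186; no collateral gives 149 − 8 = 141. No deviation. ✓
Subprime: no collateral gives 149 − 8 = 141; collateral gives 204 − 91 = 113. No deviation. ✓
Both incentive constraints hold.

Yes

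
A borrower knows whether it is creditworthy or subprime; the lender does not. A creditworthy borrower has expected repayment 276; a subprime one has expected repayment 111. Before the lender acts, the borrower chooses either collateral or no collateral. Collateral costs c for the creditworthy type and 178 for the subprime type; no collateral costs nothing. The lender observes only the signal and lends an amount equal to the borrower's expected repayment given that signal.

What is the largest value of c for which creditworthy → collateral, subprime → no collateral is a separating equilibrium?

165

Under separation: collateral → creditworthy (pays 276); no collateral → subprime (pays 111).
Subprime: 111 − 0 = 111 ≥ 276 − 178 = 98. Holds regardless of c. ✓
Creditworthy: 276 − c ≥ 111 − 0, so c ≤ 276 − 111 = 165.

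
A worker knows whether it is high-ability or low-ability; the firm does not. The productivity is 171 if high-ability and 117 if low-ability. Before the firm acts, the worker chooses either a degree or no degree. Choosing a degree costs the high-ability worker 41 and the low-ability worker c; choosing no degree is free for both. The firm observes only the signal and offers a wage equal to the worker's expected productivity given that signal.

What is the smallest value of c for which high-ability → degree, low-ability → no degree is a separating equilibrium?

54

Under separation: degree → high-ability (pays 171); no degree → low-ability (pays 117).
High-ability: 171 − 41 = 130 ≥ 117 − 0 = 117. Holds regardless of c. ✓
Low-ability: 117 − 0 ≥ 171 − c, so c ≥ 171 − 117 = 54.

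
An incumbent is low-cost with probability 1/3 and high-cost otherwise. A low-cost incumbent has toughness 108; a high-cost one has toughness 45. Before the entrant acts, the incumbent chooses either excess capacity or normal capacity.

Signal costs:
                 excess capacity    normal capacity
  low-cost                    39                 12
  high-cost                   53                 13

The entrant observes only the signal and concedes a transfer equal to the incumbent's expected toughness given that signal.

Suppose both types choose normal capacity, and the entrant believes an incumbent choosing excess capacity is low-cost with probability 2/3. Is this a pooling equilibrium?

Yes

At the pooled signal (normal capacity) the entrant holds the prior 1/3 and pays 1/3·108 + 2/3·45 = 66. Off-path (excess capacity) belief 2/3 gives 2/3·108 + 1/3·45 = 87.
Low-cost: normal capacity gives 66 − 12 = 54; excess capacity gives 87 − 39 = 48. Stays. ✓
High-cost: normal capacity gives 66 − 13 = 53; excess capacity gives 87 − 53 = 34. Stays. ✓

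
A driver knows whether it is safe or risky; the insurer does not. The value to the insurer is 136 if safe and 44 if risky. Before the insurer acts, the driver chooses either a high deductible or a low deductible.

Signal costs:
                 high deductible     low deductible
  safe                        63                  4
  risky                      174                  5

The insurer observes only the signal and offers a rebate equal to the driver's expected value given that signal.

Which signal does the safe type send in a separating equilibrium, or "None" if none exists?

high deductible

Try safe → high deductible, risky → low deductible:
  Under separation the insurer infers type exactly: high deductible → safe (pays 136), low deductible → risky (pays 44).
  Safe: high deductible gives 136 − 63 = 73; low deductible gives 44 − 4 = 40. No deviation. ✓
  Risky: low deductible gives 44 − 5 = 39; high deductible gives 136 − 174 = -38. No deviation. ✓
Both hold — the safe type sends high deductible.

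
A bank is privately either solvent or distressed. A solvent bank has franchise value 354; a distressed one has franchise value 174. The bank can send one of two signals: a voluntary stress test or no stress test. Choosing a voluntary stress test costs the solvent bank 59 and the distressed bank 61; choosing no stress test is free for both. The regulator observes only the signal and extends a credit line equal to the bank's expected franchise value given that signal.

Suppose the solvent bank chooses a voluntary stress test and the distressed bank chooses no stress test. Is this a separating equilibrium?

No

If types separate, stress test earns payment 354 and no stress test earns 174.
Solvent: stress test gives 354 − 59 = 295; no stress test gives 174 − 0 = 174. No deviation. ✓
Distressed: no stress test gives 174 − 0 = 174; stress test gives 354 − 61 = 293. Would deviate. ✗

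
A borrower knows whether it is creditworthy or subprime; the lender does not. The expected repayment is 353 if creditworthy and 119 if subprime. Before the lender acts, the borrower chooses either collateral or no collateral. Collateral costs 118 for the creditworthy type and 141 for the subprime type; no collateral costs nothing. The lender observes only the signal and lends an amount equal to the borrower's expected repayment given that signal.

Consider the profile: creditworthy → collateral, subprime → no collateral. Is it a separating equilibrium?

No

If types separate, collateral earns payment 353 and no collateral earns 119.
Creditworthy: collateral gives 353 − 118 = 235; no collateral gives 119 − 0 = 119. No deviation. ✓
Subprime: no collateral gives 119 − 0 = 119; collateral gives 353 − 141 = 212. Would deviate. ✗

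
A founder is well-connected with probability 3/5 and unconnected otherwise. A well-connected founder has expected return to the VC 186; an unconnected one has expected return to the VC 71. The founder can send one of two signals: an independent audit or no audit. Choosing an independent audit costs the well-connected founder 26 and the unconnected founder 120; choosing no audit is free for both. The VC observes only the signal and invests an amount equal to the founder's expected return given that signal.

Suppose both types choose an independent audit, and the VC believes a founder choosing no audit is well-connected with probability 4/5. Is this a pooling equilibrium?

On the equilibrium path (audit) the VC holds the prior 3/5 and pays 3/5·186 + 2/5·71 = 140. Off-path (no audit) belief 4/5 gives 4/5·186 + 1/5·71 = 163.
Well-connected: audit gives 140 − 26 = 114; no audit gives 163 − 0 = 163. Deviates. ✗
Unconnected: audit gives 140 − 120 = 20; no audit gives 163 − 0 = 163. Deviates. ✗

No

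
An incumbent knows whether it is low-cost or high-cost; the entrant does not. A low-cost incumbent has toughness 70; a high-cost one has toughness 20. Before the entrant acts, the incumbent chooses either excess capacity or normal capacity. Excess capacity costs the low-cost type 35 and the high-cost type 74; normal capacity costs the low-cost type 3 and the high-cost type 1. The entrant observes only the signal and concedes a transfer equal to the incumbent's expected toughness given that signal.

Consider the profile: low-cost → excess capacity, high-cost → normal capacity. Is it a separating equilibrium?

Yes

Under separation the entrant infers type exactly: excess capacity → low-cost (pays 70), normal capacity → high-cost (pays 20).
Low-cost: excess capacity gives 70 − 35 = 35; normal capacity gives 20 − 3 = 17. No deviation. ✓
High-cost: normal capacity gives 20 − 1 = 19; excess capacity gives 70 − 74 = -4. No deviation. ✓
Both incentive constraints hold.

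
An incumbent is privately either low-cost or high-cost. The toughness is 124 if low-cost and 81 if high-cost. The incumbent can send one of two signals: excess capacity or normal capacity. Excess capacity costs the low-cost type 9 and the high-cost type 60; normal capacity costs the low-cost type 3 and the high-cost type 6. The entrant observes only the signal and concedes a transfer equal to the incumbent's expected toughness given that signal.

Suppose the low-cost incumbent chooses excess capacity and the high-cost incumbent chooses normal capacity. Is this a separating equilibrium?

Yes

Under separation the entrant infers type exactly: excess capacity → low-cost (pays 124), normal capacity → high-cost (pays 81).
Low-cost: excess capacity gives 124 − 9 = 115; normal capacity gives 81 − 3 = 78. No deviation. ✓
High-cost: normal capacity gives 81 − 6 = 75; excess capacity gives 124 − 60 = 64. No deviation. ✓
Both incentive constraints hold.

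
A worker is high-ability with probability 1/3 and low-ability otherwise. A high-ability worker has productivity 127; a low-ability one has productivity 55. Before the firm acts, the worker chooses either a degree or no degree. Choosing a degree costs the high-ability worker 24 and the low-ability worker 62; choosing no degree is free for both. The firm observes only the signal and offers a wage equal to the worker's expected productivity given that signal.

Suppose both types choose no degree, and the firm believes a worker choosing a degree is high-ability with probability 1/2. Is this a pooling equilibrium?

At the pooled signal (no degree) the firm holds the prior 1/3 and pays 1/3·127 + 2/3·55 = 79. Off-path (degree) belief 1/2 gives 1/2·127 + 1/2·55 = 91.
High-ability: no degree gives 79 − 0 = 79; degree gives 91 − 24 = 67. Stays. ✓
Low-ability: no degree gives 79 − 0 = 79; degree gives 91 − 62 = 29. Stays. ✓

Yes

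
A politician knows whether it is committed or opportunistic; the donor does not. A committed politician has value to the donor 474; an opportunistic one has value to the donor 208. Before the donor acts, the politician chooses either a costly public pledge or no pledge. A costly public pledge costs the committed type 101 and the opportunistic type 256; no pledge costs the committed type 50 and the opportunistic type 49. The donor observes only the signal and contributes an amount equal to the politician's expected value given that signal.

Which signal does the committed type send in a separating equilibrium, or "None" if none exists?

Try committed → pledge, opportunistic → no pledge:
  Under separation the donor infers type exactly: pledge → committed (pays 474), no pledge → opportunistic (pays 208).
  Committed: pledge gives 474 − 101 = 373; no pledge gives 208 − 50 = 158. No deviation. ✓
  Opportunistic: no pledge gives 208 − 49 = 159; pledge gives 474 − 256 = 218. Would deviate. ✗
Try committed → no pledge, opportunistic → pledge:
  Under separation the donor infers type exactly: no pledge → committed (pays 474), pledge → opportunistic (pays 208).
  Committed: no pledge gives 474 − 50 = 424; pledge gives 208 − 101 = 107. No deviation. ✓
  Opportunistic: pledge gives 208 − 256 = -48; no pledge gives 474 − 49 = 425. Would deviate. ✗
Neither assignment is incentive-compatible.

None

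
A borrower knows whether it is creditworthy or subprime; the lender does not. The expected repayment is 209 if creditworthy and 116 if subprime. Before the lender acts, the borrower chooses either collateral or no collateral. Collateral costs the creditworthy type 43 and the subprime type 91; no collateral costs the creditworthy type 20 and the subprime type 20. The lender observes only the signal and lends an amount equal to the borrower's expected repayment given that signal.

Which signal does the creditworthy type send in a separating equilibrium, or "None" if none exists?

Try creditworthy → collateral, subprime → no collateral:
  If types separate, collateral earns payment 209 and no collateral earns 116.
  Creditworthy: collateral gives 209 − 43 = 166; no collateral gives 116 − 20 = 96. No deviation. ✓
  Subprime: no collateral gives 116 − 20 = 96; collateral gives 209 − 91 = 118. Would deviate. ✗
Try creditworthy → no collateral, subprime → collateral:
  If types separate, no collateral earns payment 209 and collateral earns 116.
  Creditworthy: no collateral gives 209 − 20 = 189; collateral gives 116 − 43 = 73. No deviation. ✓
  Subprime: collateral gives 116 − 91 = 25; no collateral gives 209 − 20 = 189. Would deviate. ✗
Neither assignment is incentive-compatible.

None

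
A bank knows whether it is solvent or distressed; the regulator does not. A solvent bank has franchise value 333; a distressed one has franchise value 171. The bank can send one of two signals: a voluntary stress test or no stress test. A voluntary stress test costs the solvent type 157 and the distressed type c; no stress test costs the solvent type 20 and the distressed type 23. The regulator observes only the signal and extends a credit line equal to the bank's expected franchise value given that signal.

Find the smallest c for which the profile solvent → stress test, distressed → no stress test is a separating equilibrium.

185

Under separation: stress test → solvent (pays 333); no stress test → distressed (pays 171).
Solvent: 333 − 157 = 176 ≥ 171 − 20 = 151. Holds regardless of c. ✓
Distressed: 171 − 23 ≥ 333 − c, so c ≥ 333 − 148 = 185.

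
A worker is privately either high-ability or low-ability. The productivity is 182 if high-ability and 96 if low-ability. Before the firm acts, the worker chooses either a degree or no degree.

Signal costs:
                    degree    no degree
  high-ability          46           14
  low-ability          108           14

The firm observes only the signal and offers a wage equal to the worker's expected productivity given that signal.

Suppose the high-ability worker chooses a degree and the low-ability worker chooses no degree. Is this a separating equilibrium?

If types separate, degree earns payment 182 and no degree earns 96.
High-ability: degree gives 182 − 46 = 136; no degree gives 96 − 14 = 82. No deviation. ✓
Low-ability: no degree gives 96 − 14 = 82; degree gives 182 − 108 = 74. No deviation. ✓
Neither type gains from mimicking the other.

Yes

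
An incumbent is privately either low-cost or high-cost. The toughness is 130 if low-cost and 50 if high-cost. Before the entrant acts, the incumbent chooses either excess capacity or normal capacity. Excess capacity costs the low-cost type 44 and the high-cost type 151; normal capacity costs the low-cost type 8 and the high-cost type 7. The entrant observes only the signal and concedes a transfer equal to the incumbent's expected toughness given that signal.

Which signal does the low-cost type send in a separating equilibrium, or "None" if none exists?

Try low-cost → excess capacity, high-cost → normal capacity:
  If types separate, excess capacity earns payment 130 and normal capacity earns 50.
  Low-cost: excess capacity gives 130 − 44 = 86; normal capacity gives 50 − 8 = 42. No deviation. ✓
  High-cost: normal capacity gives 50 − 7 = 43; excess capacity gives 130 − 151 = -21. No deviation. ✓
Both hold — the low-cost type sends excess capacity.

excess capacity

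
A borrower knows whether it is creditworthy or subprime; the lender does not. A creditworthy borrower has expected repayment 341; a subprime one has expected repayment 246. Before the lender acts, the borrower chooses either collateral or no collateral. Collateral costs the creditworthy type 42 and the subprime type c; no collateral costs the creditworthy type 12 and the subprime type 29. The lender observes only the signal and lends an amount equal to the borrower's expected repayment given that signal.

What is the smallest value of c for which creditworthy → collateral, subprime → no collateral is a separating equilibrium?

Under separation: collateral → creditworthy (pays 341); no collateral → subprime (pays 246).
Creditworthy: 341 − 42 = 299 ≥ 246 − 12 = 234. Holds regardless of c. ✓
Subprime: 246 − 29 ≥ 341 − c, so c ≥ 341 − 217 = 124.

124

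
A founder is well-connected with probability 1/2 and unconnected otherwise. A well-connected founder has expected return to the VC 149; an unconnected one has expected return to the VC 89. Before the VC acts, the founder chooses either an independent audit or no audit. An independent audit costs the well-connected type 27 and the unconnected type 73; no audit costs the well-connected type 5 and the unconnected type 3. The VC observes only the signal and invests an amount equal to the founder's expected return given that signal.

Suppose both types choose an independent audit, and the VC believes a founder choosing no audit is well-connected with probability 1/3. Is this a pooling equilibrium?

On the equilibrium path (audit) the VC holds the prior 1/2 and pays 1/2·149 + 1/2·89 = 119. Off-path (no audit) belief 1/3 gives 1/3·149 + 2/3·89 = 109.
Well-connected: audit gives 119 − 27 = 92; no audit gives 109 − 5 = 104. Deviates. ✗
Unconnected: audit gives 119 − 73 = 46; no audit gives 109 − 3 = 106. Deviates. ✗

No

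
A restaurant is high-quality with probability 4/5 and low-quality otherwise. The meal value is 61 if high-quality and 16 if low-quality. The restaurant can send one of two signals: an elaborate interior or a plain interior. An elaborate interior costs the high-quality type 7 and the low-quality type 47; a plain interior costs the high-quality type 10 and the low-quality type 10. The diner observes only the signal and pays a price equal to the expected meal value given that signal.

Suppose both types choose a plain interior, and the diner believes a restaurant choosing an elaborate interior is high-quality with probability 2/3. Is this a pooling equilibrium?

On the equilibrium path (plain interior) the diner holds the prior 4/5 and pays 4/5·61 + 1/5·16 = 52. Off-path (elaborate interior) belief 2/3 gives 2/3·61 + 1/3·16 = 46.
High-quality: plain interior gives 52 − 10 = 42; elaborate interior gives 46 − 7 = 39. Stays. ✓
Low-quality: plain interior gives 52 − 10 = 42; elaborate interior gives 46 − 47 = -1. Stays. ✓
Beliefs are Bayes-consistent on-path and both types best-respond.

Yes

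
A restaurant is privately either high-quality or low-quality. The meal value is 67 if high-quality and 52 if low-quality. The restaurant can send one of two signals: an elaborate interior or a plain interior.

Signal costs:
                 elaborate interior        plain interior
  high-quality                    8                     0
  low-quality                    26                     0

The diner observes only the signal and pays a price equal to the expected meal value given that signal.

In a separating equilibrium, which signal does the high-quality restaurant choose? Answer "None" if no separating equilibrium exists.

Try high-quality → elaborate interior, low-quality → plain interior:
  Under separation the diner infers type exactly: elaborate interior → high-quality (pays 67), plain interior → low-quality (pays 52).
  High-quality: elaborate interior gives 67 − 8 = 59; plain interior gives 52 − 0 = 52. No deviation. ✓
  Low-quality: plain interior gives 52 − 0 = 52; elaborate interior gives 67 − 26 = 41. No deviation. ✓
Both hold — the high-quality type sends elaborate interior.

elaborate interior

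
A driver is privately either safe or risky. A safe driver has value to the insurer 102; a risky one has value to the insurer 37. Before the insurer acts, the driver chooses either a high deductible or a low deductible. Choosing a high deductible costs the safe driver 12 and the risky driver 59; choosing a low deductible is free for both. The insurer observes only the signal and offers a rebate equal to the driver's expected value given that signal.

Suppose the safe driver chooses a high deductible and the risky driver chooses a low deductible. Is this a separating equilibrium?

No

If types separate, high deductible earns payment 102 and low deductible earns 37.
Safe: high deductible gives 102 − 12 = 90; low deductible gives 37 − 0 = 37. No deviation. ✓
Risky: low deductible gives 37 − 0 = 37; high deductible gives 102 − 59 = 43. Would deviate. ✗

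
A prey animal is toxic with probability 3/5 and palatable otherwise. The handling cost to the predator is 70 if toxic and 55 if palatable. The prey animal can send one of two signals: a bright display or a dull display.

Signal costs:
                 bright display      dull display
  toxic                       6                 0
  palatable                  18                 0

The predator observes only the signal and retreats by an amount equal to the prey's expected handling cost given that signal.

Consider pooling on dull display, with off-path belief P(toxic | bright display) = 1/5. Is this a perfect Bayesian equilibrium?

At the pooled signal (dull display) the predator holds the prior 3/5 and pays 3/5·70 + 2/5·55 = 64. Off-path (bright display) belief 1/5 gives 1/5·70 + 4/5·55 = 58.
Toxic: dull display gives 64 − 0 = 64; bright display gives 58 − 6 = 52. Stays. ✓
Palatable: dull display gives 64 − 0 = 64; bright display gives 58 − 18 = 40. Stays. ✓

Yes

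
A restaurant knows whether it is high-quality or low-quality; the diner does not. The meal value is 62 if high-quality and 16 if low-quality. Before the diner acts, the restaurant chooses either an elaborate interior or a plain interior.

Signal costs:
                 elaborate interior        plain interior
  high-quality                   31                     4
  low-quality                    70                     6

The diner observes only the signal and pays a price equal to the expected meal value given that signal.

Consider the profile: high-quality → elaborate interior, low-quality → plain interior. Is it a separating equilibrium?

Yes

Under separation the diner infers type exactly: elaborate interior → high-quality (pays 62), plain interior → low-quality (pays 16).
High-quality: elaborate interior gives 62 − 31 = 31; plain interior gives 16 − 4 = 12. No deviation. ✓
Low-quality: plain interior gives 16 − 6 = 10; elaborate interior gives 62 − 70 = -8. No deviation. ✓
Neither type gains from mimicking the other.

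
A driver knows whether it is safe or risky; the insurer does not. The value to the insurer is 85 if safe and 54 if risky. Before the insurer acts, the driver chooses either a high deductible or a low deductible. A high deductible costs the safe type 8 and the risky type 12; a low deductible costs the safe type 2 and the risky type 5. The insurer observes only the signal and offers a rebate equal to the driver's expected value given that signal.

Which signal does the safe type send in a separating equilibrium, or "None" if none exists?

Try safe → high deductible, risky → low deductible:
  Under separation the insurer infers type exactly: high deductible → safe (pays 85), low deductible → risky (pays 54).
  Safe: high deductible gives 85 − 8 = 77; low deductible gives 54 − 2 = 52. No deviation. ✓
  Risky: low deductible gives 54 − 5 = 49; high deductible gives 85 − 12 = 73. Would deviate. ✗
Try safe → low deductible, risky → high deductible:
  Under separation the insurer infers type exactly: low deductible → safe (pays 85), high deductible → risky (pays 54).
  Safe: low deductible gives 85 − 2 = 83; high deductible gives 54 − 8 = 46. No deviation. ✓
  Risky: high deductible gives 54 − 12 = 42; low deductible gives 85 − 5 = 80. Would deviate. ✗
Neither assignment is incentive-compatible.

None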